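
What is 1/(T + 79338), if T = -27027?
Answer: 1/52311 ≈ 1.9116e-5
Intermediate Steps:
1/(T + 79338) = 1/(-27027 + 79338) = 1/52311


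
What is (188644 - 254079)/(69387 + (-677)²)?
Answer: -65435/527716 ≈ -0.12400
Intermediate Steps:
(188644 - 254079)/(69387 + (-677)²) = -65435/(69387 + 458329) = -65435/527716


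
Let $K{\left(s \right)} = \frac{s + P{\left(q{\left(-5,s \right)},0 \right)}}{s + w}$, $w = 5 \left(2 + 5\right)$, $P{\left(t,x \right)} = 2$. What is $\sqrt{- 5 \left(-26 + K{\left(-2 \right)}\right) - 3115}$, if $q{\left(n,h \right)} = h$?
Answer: $i \sqrt{2985} \approx 54.635 i$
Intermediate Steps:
$w = 35$ ($w = 5 \cdot 7 = 35$)
$K{\left(s \right)} = \frac{2 + s}{35 + s}$ ($K{\left(s \right)} = \frac{s + 2}{s + 35} = \frac{2 + s}{35 + s}$)
$\sqrt{- 5 \left(-26 + K{\left(-2 \right)}\right) - 3115} = \sqrt{- 5 \left(-26 + \frac{2 - 2}{35 - 2}\right) - 3115} = \sqrt{- 5 \left(-26 + \frac{1}{33} \cdot 0\right) - 3115} = \sqrt{- 5 \left(-26 + 0\right) - 3115} = \sqrt{\left(-5\right) \left(-26\right) - 3115} = \sqrt{130 - 3115} = \sqrt{-2985} = i \sqrt{2985}$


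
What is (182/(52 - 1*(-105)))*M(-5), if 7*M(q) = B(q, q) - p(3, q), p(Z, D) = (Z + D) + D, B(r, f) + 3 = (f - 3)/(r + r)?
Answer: 624/785 ≈ 0.79490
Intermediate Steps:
B(r, f) = -3 + (-3 + f)/(2*r) (B(r, f) = -3 + (f - 3)/(r + r) = -3 + (-3 + f)/((2*r)) = -3 + (-3 + f)*(1/(2*r)) = -3 + (-3 + f)/(2*r))
p(Z, D) = Z + 2*D (p(Z, D) = (D + Z) + D = Z + 2*D)
M(q) = -3/7 - 2*q/7 + (-3 - 5*q)/(14*q) (M(q) = ((-3 + q - 6*q)/(2*q) - (3 + 2*q))/7 = ((-3 - 5*q)/(2*q) + (-3 - 2*q))/7 = (-3 - 2*q + (-3 - 5*q)/(2*q))/7 = -3/7 - 2*q/7 + (-3 - 5*q)/(14*q))
(182/(52 - 1*(-105)))*M(-5) = (182/(52 - 1*(-105)))*((1/14)*(-3 - 11*(-5) - 4*(-5)**2)/(-5)) = (182/(52 + 105))*((1/14)*(-1/5)*(-3 + 55 - 4*25)) = (182/157)*((1/14)*(-1/5)*(-3 + 55 - 100)) = (182*(1/157))*((1/14)*(-1/5)*(-48)) = (182/157)*(24/35) = 624/785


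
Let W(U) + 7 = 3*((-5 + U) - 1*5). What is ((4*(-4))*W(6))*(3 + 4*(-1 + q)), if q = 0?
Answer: -304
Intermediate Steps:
W(U) = -37 + 3*U (W(U) = -7 + 3*((-5 + U) - 1*5) = -7 + 3*((-5 + U) - 5) = -7 + 3*(-10 + U) = -7 + (-30 + 3*U) = -37 + 3*U)
((4*(-4))*W(6))*(3 + 4*(-1 + q)) = ((4*(-4))*(-37 + 3*6))*(3 + 4*(-1 + 0)) = (-16*(-37 + 18))*(3 + 4*(-1)) = (-16*(-19))*(3 - 4) = 304*(-1) = -304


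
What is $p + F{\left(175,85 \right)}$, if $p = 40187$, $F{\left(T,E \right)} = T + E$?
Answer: $40447$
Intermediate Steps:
$F{\left(T,E \right)} = E + T$
$p + F{\left(175,85 \right)} = 40187 + \left(85 + 175\right) = 40187 + 260 = 40447$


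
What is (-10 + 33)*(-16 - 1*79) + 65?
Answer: -2120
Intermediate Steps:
(-10 + 33)*(-16 - 1*79) + 65 = 23*(-16 - 79) + 65 = 23*(-95) + 65 = -2185 + 65 = -2120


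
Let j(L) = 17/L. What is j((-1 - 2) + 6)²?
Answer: 289/9 ≈ 32.111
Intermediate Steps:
j((-1 - 2) + 6)² = (17/((-1 - 2) + 6))² = (17/(-3 + 6))² = (17/3)² = 289/9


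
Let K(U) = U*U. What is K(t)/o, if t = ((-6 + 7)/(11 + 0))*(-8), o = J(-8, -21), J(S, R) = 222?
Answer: 32/13431 ≈ 0.0023825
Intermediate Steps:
o = 222
t = -8/11 (t = (1/11)*(-8) = -8/11 ≈ -0.72727)
K(U) = U²
K(t)/o = (-8/11)²/222 = (64/121)*(1/222) = 32/13431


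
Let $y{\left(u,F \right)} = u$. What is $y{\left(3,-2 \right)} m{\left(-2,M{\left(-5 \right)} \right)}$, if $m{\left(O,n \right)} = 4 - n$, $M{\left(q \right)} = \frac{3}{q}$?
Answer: $\frac{69}{5} \approx 13.8$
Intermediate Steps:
$y{\left(3,-2 \right)} m{\left(-2,M{\left(-5 \right)} \right)} = 3 \left(4 - \frac{3}{-5}\right) = 3 \left(4 - 3 \left(- \frac{1}{5}\right)\right) = 3 \left(4 - - \frac{3}{5}\right) = 3 \left(4 + \frac{3}{5}\right) = 3 \cdot \frac{23}{5} = \frac{69}{5}$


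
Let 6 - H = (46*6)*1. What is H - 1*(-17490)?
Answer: 17220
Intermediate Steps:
H = -270 (H = 6 - 46*6 = 6 - 276 = -270)
H - 1*(-17490) = -270 - 1*(-17490) = -270 + 17490 = 17220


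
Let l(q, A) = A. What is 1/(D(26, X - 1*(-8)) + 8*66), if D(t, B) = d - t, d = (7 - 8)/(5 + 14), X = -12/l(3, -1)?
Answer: 19/9537 ≈ 0.0019922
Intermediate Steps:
X = 12 (X = -12/(-1) = -12*(-1) = 12)
d = -1/19 ≈ -0.052632
D(t, B) = -1/19 - t
1/(D(26, X - 1*(-8)) + 8*66) = 1/((-1/19 - 1*26) + 8*66) = 1/((-1/19 - 26) + 528) = 1/(-495/19 + 528) = 1/(9537/19) = 19/9537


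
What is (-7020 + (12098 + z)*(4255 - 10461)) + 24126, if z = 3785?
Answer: -98552792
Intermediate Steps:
(-7020 + (12098 + z)*(4255 - 10461)) + 24126 = (-7020 + (12098 + 3785)*(4255 - 10461)) + 24126 = (-7020 + 15883*(-6206)) + 24126 = (-7020 - 98569898) + 24126 = -98576918 + 24126 = -98552792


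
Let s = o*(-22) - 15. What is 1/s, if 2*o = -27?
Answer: 1/282 ≈ 0.0035461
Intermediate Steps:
o = -27/2 (o = (½)*(-27) = -27/2 ≈ -13.500)
s = 282 (s = -27/2*(-22) - 15 = 297 - 15 = 282)
1/s = 1/282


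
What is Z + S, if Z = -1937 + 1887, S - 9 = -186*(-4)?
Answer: 703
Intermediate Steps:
S = 753 (S = 9 - 186*(-4) = 9 + 744 = 753)
Z = -50
Z + S = -50 + 753 = 703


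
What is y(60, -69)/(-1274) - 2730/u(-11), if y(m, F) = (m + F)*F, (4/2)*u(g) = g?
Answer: 6949209/14014 ≈ 495.88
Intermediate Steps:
u(g) = g/2
y(m, F) = F*(F + m) (y(m, F) = (F + m)*F = F*(F + m))
y(60, -69)/(-1274) - 2730/u(-11) = -69*(-69 + 60)/(-1274) - 2730/((1/2)*(-11)) = -69*(-9)*(-1/1274) - 2730/(-11/2) = 621*(-1/1274) - 2730*(-2/11) = -621/1274 + 5460/11 = 6949209/14014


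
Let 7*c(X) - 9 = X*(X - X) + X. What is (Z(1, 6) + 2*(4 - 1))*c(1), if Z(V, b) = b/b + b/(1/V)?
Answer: 130/7 ≈ 18.571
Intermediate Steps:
c(X) = 9/7 + X/7 (c(X) = 9/7 + (X*(X - X) + X)/7 = 9/7 + (X*0 + X)/7 = 9/7 + (0 + X)/7 = 9/7 + X/7)
Z(V, b) = 1 + V*b (Z(V, b) = 1 + b*V = 1 + V*b)
(Z(1, 6) + 2*(4 - 1))*c(1) = ((1 + 1*6) + 2*(4 - 1))*(9/7 + (⅐)*1) = ((1 + 6) + 2*3)*(9/7 + ⅐) = (7 + 6)*(10/7) = 13*(10/7) = 130/7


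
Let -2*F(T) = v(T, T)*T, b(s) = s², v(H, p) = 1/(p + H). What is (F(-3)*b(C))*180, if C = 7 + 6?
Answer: -7605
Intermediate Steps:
v(H, p) = 1/(H + p)
C = 13
F(T) = -¼ (F(T) = -T/(2*(T + T)) = -T/(2*(2*T)) = -1/(2*T)*T/2 = -½*½ = -¼)
(F(-3)*b(C))*180 = -¼*13²*180 = -¼*169*180 = -169/4*180 = -7605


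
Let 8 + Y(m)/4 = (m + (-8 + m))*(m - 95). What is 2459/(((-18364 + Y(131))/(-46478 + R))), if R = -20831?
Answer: -165512831/18180 ≈ -9104.1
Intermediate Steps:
Y(m) = -32 + 4*(-95 + m)*(-8 + 2*m) (Y(m) = -32 + 4*((m + (-8 + m))*(m - 95)) = -32 + 4*((-8 + 2*m)*(-95 + m)) = -32 + 4*((-95 + m)*(-8 + 2*m)) = -32 + 4*(-95 + m)*(-8 + 2*m))
2459/(((-18364 + Y(131))/(-46478 + R))) = 2459/(((-18364 + (3008 - 792*131 + 8*131²))/(-46478 - 20831))) = 2459/(((-18364 + (3008 - 103752 + 8*17161))/(-67309))) = 2459/(((-18364 + (3008 - 103752 + 137288))*(-1/67309))) = 2459/(((-18364 + 36544)*(-1/67309))) = 2459/((18180*(-1/67309))) = 2459/(-18180/67309) = 2459*(-67309/18180) = -165512831/18180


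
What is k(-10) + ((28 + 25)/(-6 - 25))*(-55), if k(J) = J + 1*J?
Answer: 2295/31 ≈ 74.032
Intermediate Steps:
k(J) = 2*J (k(J) = J + J = 2*J)
k(-10) + ((28 + 25)/(-6 - 25))*(-55) = 2*(-10) + ((28 + 25)/(-6 - 25))*(-55) = -20 + (53/(-31))*(-55) = -20 + (53*(-1/31))*(-55) = -20 - 53/31*(-55) = -20 + 2915/31 = 2295/31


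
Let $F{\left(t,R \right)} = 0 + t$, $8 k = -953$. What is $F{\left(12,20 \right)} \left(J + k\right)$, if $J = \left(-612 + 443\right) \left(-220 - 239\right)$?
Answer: $\frac{1858845}{2} \approx 9.2942 \cdot 10^{5}$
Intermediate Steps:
$k = - \frac{953}{8}$ ($k = \frac{1}{8} \left(-953\right) = - \frac{953}{8} \approx -119.13$)
$F{\left(t,R \right)} = t$
$J = 77571$ ($J = \left(-169\right) \left(-459\right) = 77571$)
$F{\left(12,20 \right)} \left(J + k\right) = 12 \left(77571 - \frac{953}{8}\right) = 12 \cdot \frac{619615}{8} = \frac{1858845}{2}$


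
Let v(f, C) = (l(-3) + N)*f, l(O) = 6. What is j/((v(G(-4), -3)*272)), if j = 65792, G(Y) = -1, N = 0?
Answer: -2056/51 ≈ -40.314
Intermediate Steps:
v(f, C) = 6*f (v(f, C) = (6 + 0)*f = 6*f)
j/((v(G(-4), -3)*272)) = 65792/(((6*(-1))*272)) = 65792/((-6*272)) = 65792/(-1632) = 65792*(-1/1632) = -2056/51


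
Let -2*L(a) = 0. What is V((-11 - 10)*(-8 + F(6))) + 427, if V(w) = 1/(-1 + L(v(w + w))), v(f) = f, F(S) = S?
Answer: 426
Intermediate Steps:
L(a) = 0 (L(a) = -½*0 = 0)
V(w) = -1 (V(w) = 1/(-1 + 0) = 1/(-1) = -1)
V((-11 - 10)*(-8 + F(6))) + 427 = -1 + 427 = 426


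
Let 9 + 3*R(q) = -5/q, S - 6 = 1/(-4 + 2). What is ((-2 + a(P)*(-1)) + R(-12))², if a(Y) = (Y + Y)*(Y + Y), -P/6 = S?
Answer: 24646174081/1296 ≈ 1.9017e+7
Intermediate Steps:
S = 11/2 (S = 6 + 1/(-4 + 2) = 6 + 1/(-2) = 6 - ½ = 11/2 ≈ 5.5000)
P = -33 (P = -6*11/2 = -33)
R(q) = -3 - 5/(3*q) (R(q) = -3 + (-5/q)/3 = -3 - 5/(3*q))
a(Y) = 4*Y² (a(Y) = (2*Y)*(2*Y) = 4*Y²)
((-2 + a(P)*(-1)) + R(-12))² = ((-2 + (4*(-33)²)*(-1)) + (-3 - 5/3/(-12)))² = ((-2 + (4*1089)*(-1)) + (-3 - 5/3*(-1/12)))² = ((-2 + 4356*(-1)) + (-3 + 5/36))² = ((-2 - 4356) - 103/36)² = (-4358 - 103/36)² = (-156991/36)² = 24646174081/1296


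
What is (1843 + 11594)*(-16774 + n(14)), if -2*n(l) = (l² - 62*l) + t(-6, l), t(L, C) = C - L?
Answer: -221011776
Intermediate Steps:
n(l) = -3 - l²/2 + 61*l/2 (n(l) = -((l² - 62*l) + (l - 1*(-6)))/2 = -((l² - 62*l) + (l + 6))/2 = -((l² - 62*l) + (6 + l))/2 = -(6 + l² - 61*l)/2 = -3 - l²/2 + 61*l/2)
(1843 + 11594)*(-16774 + n(14)) = (1843 + 11594)*(-16774 + (-3 - ½*14² + (61/2)*14)) = 13437*(-16774 + (-3 - ½*196 + 427)) = 13437*(-16774 + (-3 - 98 + 427)) = 13437*(-16774 + 326) = 13437*(-16448) = -221011776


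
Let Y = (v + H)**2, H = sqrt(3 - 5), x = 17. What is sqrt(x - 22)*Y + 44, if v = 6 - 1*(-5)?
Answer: 44 - 22*sqrt(10) + 119*I*sqrt(5) ≈ -25.57 + 266.09*I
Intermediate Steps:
v = 11 (v = 6 + 5 = 11)
H = I*sqrt(2) (H = sqrt(-2) = I*sqrt(2) ≈ 1.4142*I)
Y = (11 + I*sqrt(2))**2 ≈ 119.0 + 31.113*I
sqrt(x - 22)*Y + 44 = sqrt(17 - 22)*(11 + I*sqrt(2))**2 + 44 = sqrt(-5)*(11 + I*sqrt(2))**2 + 44 = (I*sqrt(5))*(11 + I*sqrt(2))**2 + 44 = I*sqrt(5)*(11 + I*sqrt(2))**2 + 44 = 44 + I*sqrt(5)*(11 + I*sqrt(2))**2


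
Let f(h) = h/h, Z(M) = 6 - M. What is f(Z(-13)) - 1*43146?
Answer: -43145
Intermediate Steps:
f(h) = 1
f(Z(-13)) - 1*43146 = 1 - 1*43146 = 1 - 43146 = -43145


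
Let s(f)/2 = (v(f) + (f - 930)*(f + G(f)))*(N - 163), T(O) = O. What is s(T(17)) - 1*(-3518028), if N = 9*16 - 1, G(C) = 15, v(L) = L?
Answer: 4685988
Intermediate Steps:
N = 143 (N = 144 - 1 = 143)
s(f) = -40*f - 40*(-930 + f)*(15 + f) (s(f) = 2*((f + (f - 930)*(f + 15))*(143 - 163)) = 2*((f + (-930 + f)*(15 + f))*(-20)) = 2*(-20*f - 20*(-930 + f)*(15 + f)) = -40*f - 40*(-930 + f)*(15 + f))
s(T(17)) - 1*(-3518028) = (558000 - 40*17**2 + 36560*17) - 1*(-3518028) = (558000 - 40*289 + 621520) + 3518028 = (558000 - 11560 + 621520) + 3518028 = 1167960 + 3518028 = 4685988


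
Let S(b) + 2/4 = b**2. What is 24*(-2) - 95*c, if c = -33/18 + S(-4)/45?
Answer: 841/9 ≈ 93.444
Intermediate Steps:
S(b) = -1/2 + b**2
c = -67/45 (c = -33/18 + (-1/2 + (-4)**2)/45 = -33*1/18 + (-1/2 + 16)*(1/45) = -11/6 + (31/2)*(1/45) = -11/6 + 31/90 = -67/45 ≈ -1.4889)
24*(-2) - 95*c = 24*(-2) - 95*(-67/45) = -48 + 1273/9 = 841/9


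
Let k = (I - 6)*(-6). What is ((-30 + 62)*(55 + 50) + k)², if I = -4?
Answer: 11696400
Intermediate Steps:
k = 60 (k = (-4 - 6)*(-6) = -10*(-6) = 60)
((-30 + 62)*(55 + 50) + k)² = ((-30 + 62)*(55 + 50) + 60)² = (32*105 + 60)² = (3360 + 60)² = 3420² = 11696400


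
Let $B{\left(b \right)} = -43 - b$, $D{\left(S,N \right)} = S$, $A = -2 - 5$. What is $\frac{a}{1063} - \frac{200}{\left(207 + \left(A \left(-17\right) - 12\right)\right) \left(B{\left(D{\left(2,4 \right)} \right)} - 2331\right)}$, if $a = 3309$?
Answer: $\frac{308617297}{99133254} \approx 3.1132$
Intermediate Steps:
$A = -7$
$\frac{a}{1063} - \frac{200}{\left(207 + \left(A \left(-17\right) - 12\right)\right) \left(B{\left(D{\left(2,4 \right)} \right)} - 2331\right)} = \frac{3309}{1063} - \frac{200}{\left(207 - -107\right) \left(\left(-43 - 2\right) - 2331\right)} = 3309 \cdot \frac{1}{1063} - \frac{200}{\left(207 + \left(119 - 12\right)\right) \left(\left(-43 - 2\right) - 2331\right)} = \frac{3309}{1063} - \frac{200}{\left(207 + 107\right) \left(-45 - 2331\right)} = \frac{3309}{1063} - \frac{200}{314 \left(-2376\right)} = \frac{3309}{1063} - \frac{200}{-746064} = \frac{3309}{1063} - - \frac{25}{93258} = \frac{3309}{1063} + \frac{25}{93258} = \frac{308617297}{99133254}$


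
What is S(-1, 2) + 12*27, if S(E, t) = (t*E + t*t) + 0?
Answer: 326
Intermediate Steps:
S(E, t) = t² + E*t (S(E, t) = (E*t + t²) + 0 = (t² + E*t) + 0 = t² + E*t)
S(-1, 2) + 12*27 = 2*(-1 + 2) + 12*27 = 2*1 + 324 = 2 + 324 = 326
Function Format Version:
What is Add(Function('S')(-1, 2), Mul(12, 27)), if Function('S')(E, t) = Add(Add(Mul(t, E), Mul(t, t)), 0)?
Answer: 326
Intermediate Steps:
Function('S')(E, t) = Add(Pow(t, 2), Mul(E, t)) (Function('S')(E, t) = Add(Add(Mul(E, t), Pow(t, 2)), 0) = Add(Add(Pow(t, 2), Mul(E, t)), 0) = Add(Pow(t, 2), Mul(E, t)))
Add(Function('S')(-1, 2), Mul(12, 27)) = Add(Mul(2, Add(-1, 2)), Mul(12, 27)) = Add(Mul(2, 1), 324) = Add(2, 324) = 326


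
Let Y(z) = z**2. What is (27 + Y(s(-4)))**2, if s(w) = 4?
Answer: 1849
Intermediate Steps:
(27 + Y(s(-4)))**2 = (27 + 4**2)**2 = (27 + 16)**2 = 43**2 = 1849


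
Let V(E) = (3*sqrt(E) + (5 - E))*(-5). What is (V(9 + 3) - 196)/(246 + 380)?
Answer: -161/626 - 15*sqrt(3)/313 ≈ -0.34019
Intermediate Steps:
V(E) = -25 - 15*sqrt(E) + 5*E (V(E) = (5 - E + 3*sqrt(E))*(-5) = -25 - 15*sqrt(E) + 5*E)
(V(9 + 3) - 196)/(246 + 380) = ((-25 - 15*sqrt(9 + 3) + 5*(9 + 3)) - 196)/(246 + 380) = ((-25 - 30*sqrt(3) + 5*12) - 196)/626 = ((-25 - 30*sqrt(3) + 60) - 196)*(1/626) = ((35 - 30*sqrt(3)) - 196)*(1/626) = (-161 - 30*sqrt(3))*(1/626) = -161/626 - 15*sqrt(3)/313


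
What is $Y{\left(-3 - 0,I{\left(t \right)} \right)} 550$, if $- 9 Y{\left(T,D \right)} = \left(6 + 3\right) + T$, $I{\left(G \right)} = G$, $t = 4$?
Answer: $- \frac{1100}{3} \approx -366.67$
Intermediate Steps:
$Y{\left(T,D \right)} = -1 - \frac{T}{9}$ ($Y{\left(T,D \right)} = - \frac{\left(6 + 3\right) + T}{9} = - \frac{9 + T}{9} = -1 - \frac{T}{9}$)
$Y{\left(-3 - 0,I{\left(t \right)} \right)} 550 = \left(-1 - \frac{-3 - 0}{9}\right) 550 = \left(-1 - \frac{-3 + 0}{9}\right) 550 = \left(-1 - - \frac{1}{3}\right) 550 = \left(-1 + \frac{1}{3}\right) 550 = \left(- \frac{2}{3}\right) 550 = - \frac{1100}{3}$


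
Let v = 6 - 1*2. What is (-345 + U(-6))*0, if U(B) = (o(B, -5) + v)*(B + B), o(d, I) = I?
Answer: 0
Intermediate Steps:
v = 4 (v = 6 - 2 = 4)
U(B) = -2*B (U(B) = (-5 + 4)*(B + B) = -2*B)
(-345 + U(-6))*0 = (-345 - 2*(-6))*0 = (-345 + 12)*0 = -333*0 = 0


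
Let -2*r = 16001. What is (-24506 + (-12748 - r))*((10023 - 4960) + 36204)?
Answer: -2414408369/2 ≈ -1.2072e+9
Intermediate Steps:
r = -16001/2 (r = -½*16001 = -16001/2 ≈ -8000.5)
(-24506 + (-12748 - r))*((10023 - 4960) + 36204) = (-24506 + (-12748 - 1*(-16001/2)))*((10023 - 4960) + 36204) = (-24506 + (-12748 + 16001/2))*(5063 + 36204) = (-24506 - 9495/2)*41267 = -58507/2*41267 = -2414408369/2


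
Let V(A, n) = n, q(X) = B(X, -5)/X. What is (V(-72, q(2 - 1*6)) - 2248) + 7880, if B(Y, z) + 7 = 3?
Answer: 5633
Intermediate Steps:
B(Y, z) = -4 (B(Y, z) = -7 + 3 = -4)
q(X) = -4/X
(V(-72, q(2 - 1*6)) - 2248) + 7880 = (-4/(2 - 1*6) - 2248) + 7880 = (-4/(2 - 6) - 2248) + 7880 = (-4/(-4) - 2248) + 7880 = (-4*(-1/4) - 2248) + 7880 = (1 - 2248) + 7880 = -2247 + 7880 = 5633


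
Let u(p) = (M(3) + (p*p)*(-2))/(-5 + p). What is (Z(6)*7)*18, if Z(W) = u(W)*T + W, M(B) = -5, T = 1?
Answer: -8946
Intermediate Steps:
u(p) = (-5 - 2*p**2)/(-5 + p) (u(p) = (-5 + (p*p)*(-2))/(-5 + p) = (-5 + p**2*(-2))/(-5 + p) = (-5 - 2*p**2)/(-5 + p))
Z(W) = W + (-5 - 2*W**2)/(-5 + W) (Z(W) = ((-5 - 2*W**2)/(-5 + W))*1 + W = (-5 - 2*W**2)/(-5 + W) + W = W + (-5 - 2*W**2)/(-5 + W))
(Z(6)*7)*18 = (((-5 - 1*6**2 - 5*6)/(-5 + 6))*7)*18 = (((-5 - 1*36 - 30)/1)*7)*18 = ((1*(-5 - 36 - 30))*7)*18 = ((1*(-71))*7)*18 = -71*7*18 = -497*18 = -8946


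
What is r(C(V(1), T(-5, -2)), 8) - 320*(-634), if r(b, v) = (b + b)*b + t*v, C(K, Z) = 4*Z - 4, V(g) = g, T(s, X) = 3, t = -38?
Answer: 202704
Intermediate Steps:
C(K, Z) = -4 + 4*Z
r(b, v) = -38*v + 2*b**2 (r(b, v) = (b + b)*b - 38*v = (2*b)*b - 38*v = 2*b**2 - 38*v = -38*v + 2*b**2)
r(C(V(1), T(-5, -2)), 8) - 320*(-634) = (-38*8 + 2*(-4 + 4*3)**2) - 320*(-634) = (-304 + 2*(-4 + 12)**2) + 202880 = (-304 + 2*8**2) + 202880 = (-304 + 2*64) + 202880 = (-304 + 128) + 202880 = -176 + 202880 = 202704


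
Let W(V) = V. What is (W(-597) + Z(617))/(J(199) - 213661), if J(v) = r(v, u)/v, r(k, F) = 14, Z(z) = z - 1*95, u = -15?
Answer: 597/1700741 ≈ 0.00035102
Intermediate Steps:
Z(z) = -95 + z (Z(z) = z - 95 = -95 + z)
J(v) = 14/v
(W(-597) + Z(617))/(J(199) - 213661) = (-597 + (-95 + 617))/(14/199 - 213661) = (-597 + 522)/(14*(1/199) - 213661) = -75/(14/199 - 213661) = -75/(-42518525/199) = -75*(-199/42518525) = 597/1700741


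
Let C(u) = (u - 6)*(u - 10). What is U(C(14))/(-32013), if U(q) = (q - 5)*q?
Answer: -96/3557 ≈ -0.026989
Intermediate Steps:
C(u) = (-10 + u)*(-6 + u) (C(u) = (-6 + u)*(-10 + u) = (-10 + u)*(-6 + u))
U(q) = q*(-5 + q) (U(q) = (-5 + q)*q = q*(-5 + q))
U(C(14))/(-32013) = ((60 + 14² - 16*14)*(-5 + (60 + 14² - 16*14)))/(-32013) = ((60 + 196 - 224)*(-5 + (60 + 196 - 224)))*(-1/32013) = (32*(-5 + 32))*(-1/32013) = (32*27)*(-1/32013) = 864*(-1/32013) = -96/3557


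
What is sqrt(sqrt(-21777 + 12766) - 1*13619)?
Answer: sqrt(-13619 + I*sqrt(9011)) ≈ 0.4067 + 116.7*I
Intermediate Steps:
sqrt(sqrt(-21777 + 12766) - 1*13619) = sqrt(sqrt(-9011) - 13619) = sqrt(I*sqrt(9011) - 13619) = sqrt(-13619 + I*sqrt(9011))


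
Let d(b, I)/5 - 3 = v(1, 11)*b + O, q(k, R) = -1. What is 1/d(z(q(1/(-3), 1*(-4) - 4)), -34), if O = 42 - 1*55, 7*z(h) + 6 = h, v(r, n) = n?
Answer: -1/105 ≈ -0.0095238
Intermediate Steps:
z(h) = -6/7 + h/7
O = -13 (O = 42 - 55 = -13)
d(b, I) = -50 + 55*b (d(b, I) = 15 + 5*(11*b - 13) = 15 + 5*(-13 + 11*b) = 15 + (-65 + 55*b) = -50 + 55*b)
1/d(z(q(1/(-3), 1*(-4) - 4)), -34) = 1/(-50 + 55*(-6/7 + (1/7)*(-1))) = 1/(-50 + 55*(-6/7 - 1/7)) = 1/(-50 + 55*(-1)) = 1/(-50 - 55) = 1/(-105) = -1/105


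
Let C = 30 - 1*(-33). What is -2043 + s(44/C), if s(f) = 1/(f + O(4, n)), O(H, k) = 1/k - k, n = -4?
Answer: -2289951/1121 ≈ -2042.8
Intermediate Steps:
C = 63 (C = 30 + 33 = 63)
s(f) = 1/(15/4 + f) (s(f) = 1/(f + (1/(-4) - 1*(-4))) = 1/(f + (-1/4 + 4)) = 1/(f + 15/4) = 1/(15/4 + f))
-2043 + s(44/C) = -2043 + 4/(15 + 4*(44/63)) = -2043 + 4/(15 + 176/63) = -2043 + 4/(1121/63) = -2043 + 4*(63/1121) = -2043 + 252/1121 = -2289951/1121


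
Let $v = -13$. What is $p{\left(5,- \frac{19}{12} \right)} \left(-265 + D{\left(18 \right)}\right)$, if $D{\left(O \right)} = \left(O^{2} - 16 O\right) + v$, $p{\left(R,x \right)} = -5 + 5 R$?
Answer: $-4840$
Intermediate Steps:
$D{\left(O \right)} = -13 + O^{2} - 16 O$ ($D{\left(O \right)} = \left(O^{2} - 16 O\right) - 13 = -13 + O^{2} - 16 O$)
$p{\left(5,- \frac{19}{12} \right)} \left(-265 + D{\left(18 \right)}\right) = \left(-5 + 5 \cdot 5\right) \left(-265 - \left(301 - 324\right)\right) = \left(-5 + 25\right) \left(-265 - -23\right) = 20 \left(-265 + 23\right) = 20 \left(-242\right) = -4840$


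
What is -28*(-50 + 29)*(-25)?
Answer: -14700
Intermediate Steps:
-28*(-50 + 29)*(-25) = -28*(-21)*(-25) = 588*(-25) = -14700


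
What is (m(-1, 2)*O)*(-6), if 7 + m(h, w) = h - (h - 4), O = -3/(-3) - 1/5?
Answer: 72/5 ≈ 14.400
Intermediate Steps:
O = 4/5 (O = -3*(-1/3) - 1*1/5 = 1 - 1/5 = 4/5 ≈ 0.80000)
m(h, w) = -3 (m(h, w) = -7 + (h - (h - 4)) = -7 + (h - (-4 + h)) = -7 + (h + (4 - h)) = -7 + 4 = -3)
(m(-1, 2)*O)*(-6) = -3*4/5*(-6) = -12/5*(-6) = 72/5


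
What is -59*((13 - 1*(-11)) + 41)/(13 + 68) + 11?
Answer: -2944/81 ≈ -36.346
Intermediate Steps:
-59*((13 - 1*(-11)) + 41)/(13 + 68) + 11 = -59*((13 + 11) + 41)/81 + 11 = -59*(24 + 41)/81 + 11 = -3835/81 + 11 = -2944/81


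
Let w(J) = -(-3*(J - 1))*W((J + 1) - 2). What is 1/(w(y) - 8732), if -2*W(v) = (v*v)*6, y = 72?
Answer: -1/3229931 ≈ -3.0960e-7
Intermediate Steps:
W(v) = -3*v**2 (W(v) = -v*v*6/2 = -v**2*6/2 = -3*v**2)
w(J) = 3*(-1 + J)**2*(3 - 3*J) (w(J) = -(-3*(J - 1))*(-3*((J + 1) - 2)**2) = -(-3*(-1 + J))*(-3*((1 + J) - 2)**2) = -(3 - 3*J)*(-3*(-1 + J)**2) = -(-3)*(-1 + J)**2*(3 - 3*J) = 3*(-1 + J)**2*(3 - 3*J))
1/(w(y) - 8732) = 1/(-9*(-1 + 72)**3 - 8732) = 1/(-9*71**3 - 8732) = 1/(-9*357911 - 8732) = 1/(-3221199 - 8732) = 1/(-3229931) = -1/3229931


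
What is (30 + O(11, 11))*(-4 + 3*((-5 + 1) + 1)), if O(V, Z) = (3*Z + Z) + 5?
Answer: -1027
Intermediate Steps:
O(V, Z) = 5 + 4*Z (O(V, Z) = 4*Z + 5 = 5 + 4*Z)
(30 + O(11, 11))*(-4 + 3*((-5 + 1) + 1)) = (30 + (5 + 4*11))*(-4 + 3*((-5 + 1) + 1)) = (30 + (5 + 44))*(-4 + 3*(-4 + 1)) = (30 + 49)*(-4 + 3*(-3)) = 79*(-4 - 9) = 79*(-13) = -1027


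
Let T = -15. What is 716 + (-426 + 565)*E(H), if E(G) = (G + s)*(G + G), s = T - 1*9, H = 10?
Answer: -38204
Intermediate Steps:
s = -24 (s = -15 - 1*9 = -15 - 9 = -24)
E(G) = 2*G*(-24 + G) (E(G) = (G - 24)*(G + G) = (-24 + G)*(2*G) = 2*G*(-24 + G))
716 + (-426 + 565)*E(H) = 716 + (-426 + 565)*(2*10*(-24 + 10)) = 716 + 139*(2*10*(-14)) = 716 + 139*(-280) = 716 - 38920 = -38204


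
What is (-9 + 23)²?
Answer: 196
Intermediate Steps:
(-9 + 23)² = 14² = 196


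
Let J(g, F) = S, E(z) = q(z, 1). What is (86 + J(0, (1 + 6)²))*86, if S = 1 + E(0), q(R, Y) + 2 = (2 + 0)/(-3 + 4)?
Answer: 7482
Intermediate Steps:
q(R, Y) = 0 (q(R, Y) = -2 + (2 + 0)/(-3 + 4) = -2 + 2/1 = -2 + 2*1 = -2 + 2 = 0)
E(z) = 0
S = 1 (S = 1 + 0 = 1)
J(g, F) = 1
(86 + J(0, (1 + 6)²))*86 = (86 + 1)*86 = 87*86 = 7482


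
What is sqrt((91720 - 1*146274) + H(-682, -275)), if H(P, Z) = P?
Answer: 2*I*sqrt(13809) ≈ 235.02*I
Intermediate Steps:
sqrt((91720 - 1*146274) + H(-682, -275)) = sqrt((91720 - 1*146274) - 682) = sqrt((91720 - 146274) - 682) = sqrt(-54554 - 682) = sqrt(-55236) = 2*I*sqrt(13809)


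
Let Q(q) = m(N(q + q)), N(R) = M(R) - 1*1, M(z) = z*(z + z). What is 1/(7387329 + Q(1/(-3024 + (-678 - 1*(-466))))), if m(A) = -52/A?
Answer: 1308961/9669793621193 ≈ 1.3537e-7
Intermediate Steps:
M(z) = 2*z² (M(z) = z*(2*z) = 2*z²)
N(R) = -1 + 2*R² (N(R) = 2*R² - 1*1 = 2*R² - 1 = -1 + 2*R²)
Q(q) = -52/(-1 + 8*q²) (Q(q) = -52/(-1 + 2*(q + q)²) = -52/(-1 + 2*(2*q)²) = -52/(-1 + 2*(4*q²)) = -52/(-1 + 8*q²))
1/(7387329 + Q(1/(-3024 + (-678 - 1*(-466))))) = 1/(7387329 - 52/(-1 + 8*(1/(-3024 + (-678 - 1*(-466))))²)) = 1/(7387329 - 52/(-1 + 8*(1/(-3024 + (-678 + 466)))²)) = 1/(7387329 - 52/(-1 + 8*(1/(-3024 - 212))²)) = 1/(7387329 - 52/(-1 + 8*(1/(-3236))²)) = 1/(7387329 - 52/(-1 + 8*(-1/3236)²)) = 1/(7387329 - 52/(-1 + 8*(1/10471696))) = 1/(7387329 - 52/(-1 + 1/1308962)) = 1/(7387329 - 52/(-1308961/1308962)) = 1/(7387329 - 52*(-1308962/1308961)) = 1/(7387329 + 68066024/1308961) = 1/(9669793621193/1308961) = 1308961/9669793621193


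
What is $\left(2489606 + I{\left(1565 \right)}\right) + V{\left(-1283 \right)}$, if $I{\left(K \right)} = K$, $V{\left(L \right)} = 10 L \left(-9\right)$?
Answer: $2606641$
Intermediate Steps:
$V{\left(L \right)} = - 90 L$
$\left(2489606 + I{\left(1565 \right)}\right) + V{\left(-1283 \right)} = \left(2489606 + 1565\right) - -115470 = 2491171 + 115470 = 2606641$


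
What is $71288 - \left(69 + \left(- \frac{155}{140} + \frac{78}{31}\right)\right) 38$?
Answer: $\frac{29777807}{434} \approx 68613.0$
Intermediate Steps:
$71288 - \left(69 + \left(- \frac{155}{140} + \frac{78}{31}\right)\right) 38 = 71288 - \left(69 + \left(\left(-155\right) \frac{1}{140} + 78 \cdot \frac{1}{31}\right)\right) 38 = 71288 - \left(69 + \left(- \frac{31}{28} + \frac{78}{31}\right)\right) 38 = 71288 - \left(69 + \frac{1223}{868}\right) 38 = 71288 - \frac{61115}{868} \cdot 38 = 71288 - \frac{1161185}{434} = \frac{29777807}{434}$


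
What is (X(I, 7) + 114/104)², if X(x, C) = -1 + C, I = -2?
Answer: 136161/2704 ≈ 50.355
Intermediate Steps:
(X(I, 7) + 114/104)² = ((-1 + 7) + 114/104)² = (6 + 114*(1/104))² = (6 + 57/52)² = (369/52)² = 136161/2704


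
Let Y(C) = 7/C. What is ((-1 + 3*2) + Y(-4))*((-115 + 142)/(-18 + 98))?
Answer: 351/320 ≈ 1.0969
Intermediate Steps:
((-1 + 3*2) + Y(-4))*((-115 + 142)/(-18 + 98)) = ((-1 + 3*2) + 7/(-4))*((-115 + 142)/(-18 + 98)) = ((-1 + 6) + 7*(-¼))*(27/80) = (5 - 7/4)*(27*(1/80)) = (13/4)*(27/80) = 351/320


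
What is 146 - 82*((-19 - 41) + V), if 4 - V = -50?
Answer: 638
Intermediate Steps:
V = 54 (V = 4 - 1*(-50) = 4 + 50 = 54)
146 - 82*((-19 - 41) + V) = 146 - 82*((-19 - 41) + 54) = 146 - 82*(-60 + 54) = 146 - 82*(-6) = 146 + 492 = 638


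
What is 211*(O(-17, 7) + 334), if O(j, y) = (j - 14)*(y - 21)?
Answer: 162048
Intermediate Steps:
O(j, y) = (-21 + y)*(-14 + j) (O(j, y) = (-14 + j)*(-21 + y) = (-21 + y)*(-14 + j))
211*(O(-17, 7) + 334) = 211*((294 - 21*(-17) - 14*7 - 17*7) + 334) = 211*((294 + 357 - 98 - 119) + 334) = 211*(434 + 334) = 211*768 = 162048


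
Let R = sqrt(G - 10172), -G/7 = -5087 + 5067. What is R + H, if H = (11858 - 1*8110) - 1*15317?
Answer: -11569 + 4*I*sqrt(627) ≈ -11569.0 + 100.16*I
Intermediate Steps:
G = 140 (G = -7*(-5087 + 5067) = -7*(-20) = 140)
R = 4*I*sqrt(627) (R = sqrt(140 - 10172) = sqrt(-10032) = 4*I*sqrt(627) ≈ 100.16*I)
H = -11569 (H = (11858 - 8110) - 15317 = 3748 - 15317 = -11569)
R + H = 4*I*sqrt(627) - 11569 = -11569 + 4*I*sqrt(627)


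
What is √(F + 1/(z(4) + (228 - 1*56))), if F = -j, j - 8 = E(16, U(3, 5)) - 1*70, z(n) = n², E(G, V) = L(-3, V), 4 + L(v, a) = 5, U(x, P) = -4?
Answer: √539043/94 ≈ 7.8106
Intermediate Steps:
L(v, a) = 1 (L(v, a) = -4 + 5 = 1)
E(G, V) = 1
j = -61 (j = 8 + (1 - 1*70) = 8 + (1 - 70) = 8 - 69 = -61)
F = 61 (F = -1*(-61) = 61)
√(F + 1/(z(4) + (228 - 1*56))) = √(61 + 1/(4² + (228 - 1*56))) = √(61 + 1/(16 + (228 - 56))) = √(61 + 1/(16 + 172)) = √(61 + 1/188) = √(11469/188) = √539043/94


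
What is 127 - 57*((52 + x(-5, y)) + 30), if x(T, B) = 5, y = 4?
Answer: -4832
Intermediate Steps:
127 - 57*((52 + x(-5, y)) + 30) = 127 - 57*((52 + 5) + 30) = 127 - 57*(57 + 30) = 127 - 57*87 = 127 - 4959 = -4832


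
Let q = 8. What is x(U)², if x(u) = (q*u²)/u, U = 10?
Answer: 6400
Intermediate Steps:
x(u) = 8*u (x(u) = (8*u²)/u = 8*u)
x(U)² = (8*10)² = 80² = 6400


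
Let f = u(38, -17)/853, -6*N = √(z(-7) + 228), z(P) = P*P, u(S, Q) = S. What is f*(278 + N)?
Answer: 10564/853 - 19*√277/2559 ≈ 12.261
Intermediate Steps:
z(P) = P²
N = -√277/6 (N = -√((-7)² + 228)/6 = -√(49 + 228)/6 = -√277/6 ≈ -2.7739)
f = 38/853 ≈ 0.044549
f*(278 + N) = 38*(278 - √277/6)/853 = 10564/853 - 19*√277/2559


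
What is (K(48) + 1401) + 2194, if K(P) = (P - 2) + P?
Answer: 3689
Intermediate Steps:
K(P) = -2 + 2*P (K(P) = (-2 + P) + P = -2 + 2*P)
(K(48) + 1401) + 2194 = ((-2 + 2*48) + 1401) + 2194 = ((-2 + 96) + 1401) + 2194 = (94 + 1401) + 2194 = 1495 + 2194 = 3689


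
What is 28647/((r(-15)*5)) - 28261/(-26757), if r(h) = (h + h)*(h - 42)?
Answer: 112015481/25419150 ≈ 4.4067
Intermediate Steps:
r(h) = 2*h*(-42 + h) (r(h) = (2*h)*(-42 + h) = 2*h*(-42 + h))
28647/((r(-15)*5)) - 28261/(-26757) = 28647/(((2*(-15)*(-42 - 15))*5)) - 28261/(-26757) = 28647/(((2*(-15)*(-57))*5)) - 28261*(-1/26757) = 28647/((1710*5)) + 28261/26757 = 28647/8550 + 28261/26757 = 28647*(1/8550) + 28261/26757 = 3183/950 + 28261/26757 = 112015481/25419150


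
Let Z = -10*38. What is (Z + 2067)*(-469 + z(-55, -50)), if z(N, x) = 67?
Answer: -678174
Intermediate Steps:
Z = -380
(Z + 2067)*(-469 + z(-55, -50)) = (-380 + 2067)*(-469 + 67) = 1687*(-402) = -678174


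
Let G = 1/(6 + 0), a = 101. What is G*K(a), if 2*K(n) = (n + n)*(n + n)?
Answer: 10201/3 ≈ 3400.3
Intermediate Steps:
G = ⅙ (G = 1/6 = ⅙ ≈ 0.16667)
K(n) = 2*n² (K(n) = ((n + n)*(n + n))/2 = ((2*n)*(2*n))/2 = (4*n²)/2 = 2*n²)
G*K(a) = (2*101²)/6 = (2*10201)/6 = (⅙)*20402 = 10201/3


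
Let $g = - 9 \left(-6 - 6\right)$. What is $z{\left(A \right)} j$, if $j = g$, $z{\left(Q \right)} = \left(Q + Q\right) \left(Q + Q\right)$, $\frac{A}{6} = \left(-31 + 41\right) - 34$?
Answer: $8957952$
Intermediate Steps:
$A = -144$ ($A = 6 \left(\left(-31 + 41\right) - 34\right) = 6 \left(10 - 34\right) = 6 \left(-24\right) = -144$)
$z{\left(Q \right)} = 4 Q^{2}$ ($z{\left(Q \right)} = 2 Q 2 Q = 4 Q^{2}$)
$g = 108$ ($g = \left(-9\right) \left(-12\right) = 108$)
$j = 108$
$z{\left(A \right)} j = 4 \left(-144\right)^{2} \cdot 108 = 4 \cdot 20736 \cdot 108 = 82944 \cdot 108 = 8957952$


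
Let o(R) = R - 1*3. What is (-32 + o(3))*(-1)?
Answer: 32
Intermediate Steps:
o(R) = -3 + R (o(R) = R - 3 = -3 + R)
(-32 + o(3))*(-1) = (-32 + (-3 + 3))*(-1) = (-32 + 0)*(-1) = -32*(-1) = 32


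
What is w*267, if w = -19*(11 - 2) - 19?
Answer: -50730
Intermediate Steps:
w = -190 (w = -19*9 - 19 = -171 - 19 = -190)
w*267 = -190*267 = -50730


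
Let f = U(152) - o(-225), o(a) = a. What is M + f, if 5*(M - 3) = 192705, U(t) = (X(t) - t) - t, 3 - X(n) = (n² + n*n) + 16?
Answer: -7756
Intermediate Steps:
X(n) = -13 - 2*n² (X(n) = 3 - ((n² + n*n) + 16) = 3 - ((n² + n²) + 16) = 3 - (2*n² + 16) = 3 - (16 + 2*n²) = 3 + (-16 - 2*n²) = -13 - 2*n²)
U(t) = -13 - 2*t - 2*t² (U(t) = ((-13 - 2*t²) - t) - t = (-13 - t - 2*t²) - t = -13 - 2*t - 2*t²)
M = 38544 (M = 3 + (⅕)*192705 = 3 + 38541 = 38544)
f = -46300 (f = (-13 - 2*152 - 2*152²) - 1*(-225) = (-13 - 304 - 2*23104) + 225 = (-13 - 304 - 46208) + 225 = -46525 + 225 = -46300)
M + f = 38544 - 46300 = -7756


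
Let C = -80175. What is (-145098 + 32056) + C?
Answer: -193217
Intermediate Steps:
(-145098 + 32056) + C = (-145098 + 32056) - 80175 = -113042 - 80175 = -193217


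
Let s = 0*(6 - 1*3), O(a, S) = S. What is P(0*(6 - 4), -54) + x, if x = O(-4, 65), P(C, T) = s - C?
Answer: 65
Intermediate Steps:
s = 0 (s = 0*(6 - 3) = 0*3 = 0)
P(C, T) = -C (P(C, T) = 0 - C = -C)
x = 65
P(0*(6 - 4), -54) + x = -0*(6 - 4) + 65 = -0*2 + 65 = -1*0 + 65 = 0 + 65 = 65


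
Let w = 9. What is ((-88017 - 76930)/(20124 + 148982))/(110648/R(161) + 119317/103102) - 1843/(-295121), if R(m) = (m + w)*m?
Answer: -4742679166051685114/26154222382197157887 ≈ -0.18134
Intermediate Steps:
R(m) = m*(9 + m) (R(m) = (m + 9)*m = (9 + m)*m = m*(9 + m))
((-88017 - 76930)/(20124 + 148982))/(110648/R(161) + 119317/103102) - 1843/(-295121) = ((-88017 - 76930)/(20124 + 148982))/(110648/((161*(9 + 161))) + 119317/103102) - 1843/(-295121) = (-164947/169106)/(110648/((161*170)) + 119317*(1/103102)) - 1843*(-1/295121) = (-164947*1/169106)/(110648/27370 + 119317/103102) + 1843/295121 = -164947/(169106*(110648*(1/27370) + 119317/103102)) + 1843/295121 = -164947/(169106*(55324/13685 + 119317/103102)) + 1843/295121 = -164947/(169106*7336868193/1410950870) + 1843/295121 = -164947/169106*1410950870/7336868193 + 1843/295121 = -16623722368135/88622030903247 + 1843/295121 = -4742679166051685114/26154222382197157887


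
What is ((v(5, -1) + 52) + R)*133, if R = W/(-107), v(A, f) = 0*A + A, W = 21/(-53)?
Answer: 42994644/5671 ≈ 7581.5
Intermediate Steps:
W = -21/53 (W = 21*(-1/53) = -21/53 ≈ -0.39623)
v(A, f) = A (v(A, f) = 0 + A = A)
R = 21/5671 (R = -21/53/(-107) = -21/53*(-1/107) = 21/5671 ≈ 0.0037031)
((v(5, -1) + 52) + R)*133 = ((5 + 52) + 21/5671)*133 = (57 + 21/5671)*133 = (323268/5671)*133 = 42994644/5671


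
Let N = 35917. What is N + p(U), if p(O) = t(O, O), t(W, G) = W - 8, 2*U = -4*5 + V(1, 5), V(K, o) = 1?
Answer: 71799/2 ≈ 35900.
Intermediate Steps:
U = -19/2 (U = (-4*5 + 1)/2 = (-20 + 1)/2 = (½)*(-19) = -19/2 ≈ -9.5000)
t(W, G) = -8 + W
p(O) = -8 + O
N + p(U) = 35917 + (-8 - 19/2) = 35917 - 35/2 = 71799/2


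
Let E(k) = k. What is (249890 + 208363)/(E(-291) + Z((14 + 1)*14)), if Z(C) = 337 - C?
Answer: -458253/164 ≈ -2794.2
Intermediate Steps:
(249890 + 208363)/(E(-291) + Z((14 + 1)*14)) = (249890 + 208363)/(-291 + (337 - (14 + 1)*14)) = 458253/(-291 + (337 - 15*14)) = 458253/(-291 + (337 - 1*210)) = 458253/(-291 + (337 - 210)) = 458253/(-291 + 127) = 458253/(-164) = 458253*(-1/164) = -458253/164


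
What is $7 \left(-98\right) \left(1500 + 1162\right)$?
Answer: $-1826132$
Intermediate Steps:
$7 \left(-98\right) \left(1500 + 1162\right) = \left(-686\right) 2662 = -1826132$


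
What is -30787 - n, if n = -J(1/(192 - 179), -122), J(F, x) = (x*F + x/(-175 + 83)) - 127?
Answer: -18491391/598 ≈ -30922.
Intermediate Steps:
J(F, x) = -127 - x/92 + F*x (J(F, x) = (F*x + x/(-92)) - 127 = (F*x - x/92) - 127 = (-x/92 + F*x) - 127 = -127 - x/92 + F*x)
n = 80765/598 (n = -(-127 - 1/92*(-122) - 122/(192 - 179)) = -(-127 + 61/46 - 122/13) = -1*(-80765/598) = 80765/598 ≈ 135.06)
-30787 - n = -30787 - 1*80765/598 = -30787 - 80765/598 = -18491391/598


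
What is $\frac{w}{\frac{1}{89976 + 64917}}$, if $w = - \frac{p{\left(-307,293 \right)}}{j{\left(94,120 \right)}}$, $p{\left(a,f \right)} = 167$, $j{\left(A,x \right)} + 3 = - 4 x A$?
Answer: $\frac{8622377}{15041} \approx 573.26$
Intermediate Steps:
$j{\left(A,x \right)} = -3 - 4 A x$ ($j{\left(A,x \right)} = -3 + - 4 x A = -3 - 4 A x$)
$w = \frac{167}{45123}$ ($w = - \frac{167}{-3 - 376 \cdot 120} = - \frac{167}{-3 - 45120} = - \frac{167}{-45123} = - \frac{167 \left(-1\right)}{45123} = \left(-1\right) \left(- \frac{167}{45123}\right) = \frac{167}{45123} \approx 0.003701$)
$\frac{w}{\frac{1}{89976 + 64917}} = \frac{167}{45123 \frac{1}{89976 + 64917}} = \frac{167}{45123 \cdot \frac{1}{154893}} = \frac{167 \frac{1}{\frac{1}{154893}}}{45123} = \frac{167}{45123} \cdot 154893 = \frac{8622377}{15041}$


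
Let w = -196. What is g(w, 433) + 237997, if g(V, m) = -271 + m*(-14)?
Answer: 231664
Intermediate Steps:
g(V, m) = -271 - 14*m
g(w, 433) + 237997 = (-271 - 14*433) + 237997 = (-271 - 6062) + 237997 = -6333 + 237997 = 231664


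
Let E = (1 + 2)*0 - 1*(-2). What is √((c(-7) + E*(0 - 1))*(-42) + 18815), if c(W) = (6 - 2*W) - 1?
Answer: √18101 ≈ 134.54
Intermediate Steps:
c(W) = 5 - 2*W
E = 2 (E = 3*0 + 2 = 0 + 2 = 2)
√((c(-7) + E*(0 - 1))*(-42) + 18815) = √(((5 - 2*(-7)) + 2*(0 - 1))*(-42) + 18815) = √(((5 + 14) + 2*(-1))*(-42) + 18815) = √((19 - 2)*(-42) + 18815) = √(17*(-42) + 18815) = √(-714 + 18815) = √18101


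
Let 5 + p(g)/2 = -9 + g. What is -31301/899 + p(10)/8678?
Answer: -135818635/3900761 ≈ -34.818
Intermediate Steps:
p(g) = -28 + 2*g (p(g) = -10 + 2*(-9 + g) = -10 + (-18 + 2*g) = -28 + 2*g)
-31301/899 + p(10)/8678 = -31301/899 + (-28 + 2*10)/8678 = -31301*1/899 + (-28 + 20)*(1/8678) = -31301/899 - 8*1/8678 = -31301/899 - 4/4339 = -135818635/3900761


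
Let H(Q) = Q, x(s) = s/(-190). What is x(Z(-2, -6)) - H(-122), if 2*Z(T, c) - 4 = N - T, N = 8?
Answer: 23173/190 ≈ 121.96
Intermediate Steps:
Z(T, c) = 6 - T/2 (Z(T, c) = 2 + (8 - T)/2 = 2 + (4 - T/2) = 6 - T/2)
x(s) = -s/190 (x(s) = s*(-1/190) = -s/190)
x(Z(-2, -6)) - H(-122) = -(6 - 1/2*(-2))/190 - 1*(-122) = -(6 + 1)/190 + 122 = -1/190*7 + 122 = -7/190 + 122 = 23173/190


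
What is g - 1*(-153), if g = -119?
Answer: 34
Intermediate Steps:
g - 1*(-153) = -119 - 1*(-153) = -119 + 153 = 34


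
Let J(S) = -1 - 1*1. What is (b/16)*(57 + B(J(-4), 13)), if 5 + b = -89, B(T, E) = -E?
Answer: -517/2 ≈ -258.50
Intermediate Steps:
J(S) = -2 (J(S) = -1 - 1 = -2)
b = -94 (b = -5 - 89 = -94)
(b/16)*(57 + B(J(-4), 13)) = (-94/16)*(57 - 1*13) = (-94*1/16)*(57 - 13) = -47/8*44 = -517/2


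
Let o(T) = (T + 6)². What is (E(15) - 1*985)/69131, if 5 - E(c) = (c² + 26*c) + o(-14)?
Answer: -1659/69131 ≈ -0.023998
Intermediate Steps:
o(T) = (6 + T)²
E(c) = -59 - c² - 26*c (E(c) = 5 - ((c² + 26*c) + (6 - 14)²) = 5 - ((c² + 26*c) + (-8)²) = 5 - ((c² + 26*c) + 64) = 5 - (64 + c² + 26*c) = 5 + (-64 - c² - 26*c) = -59 - c² - 26*c)
(E(15) - 1*985)/69131 = ((-59 - 1*15² - 26*15) - 1*985)/69131 = ((-59 - 1*225 - 390) - 985)*(1/69131) = ((-59 - 225 - 390) - 985)*(1/69131) = (-674 - 985)*(1/69131) = -1659*1/69131 = -1659/69131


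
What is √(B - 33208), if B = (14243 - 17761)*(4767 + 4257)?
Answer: 2*I*√7944910 ≈ 5637.3*I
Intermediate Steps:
B = -31746432 (B = -3518*9024 = -31746432)
√(B - 33208) = √(-31746432 - 33208) = √(-31779640) = 2*I*√7944910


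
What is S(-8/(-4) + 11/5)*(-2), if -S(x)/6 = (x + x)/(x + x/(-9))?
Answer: 27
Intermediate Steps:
S(x) = -27/2 (S(x) = -6*(x + x)/(x + x/(-9)) = -6*2*x/(x + x*(-1/9)) = -6*2*x/(x - x/9) = -6*2*x/(8*x/9) = -6*2*x*9/(8*x) = -6*9/4 = -27/2)
S(-8/(-4) + 11/5)*(-2) = -27/2*(-2) = 27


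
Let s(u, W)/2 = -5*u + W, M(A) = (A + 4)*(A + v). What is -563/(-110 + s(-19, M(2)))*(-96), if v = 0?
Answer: 6756/13 ≈ 519.69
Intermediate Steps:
M(A) = A*(4 + A) (M(A) = (A + 4)*(A + 0) = (4 + A)*A = A*(4 + A))
s(u, W) = -10*u + 2*W (s(u, W) = 2*(-5*u + W) = 2*(W - 5*u) = -10*u + 2*W)
-563/(-110 + s(-19, M(2)))*(-96) = -563/(-110 + (-10*(-19) + 2*(2*(4 + 2))))*(-96) = -563/(-110 + (190 + 2*(2*6)))*(-96) = -563/(-110 + (190 + 2*12))*(-96) = -563/(-110 + (190 + 24))*(-96) = -563/(-110 + 214)*(-96) = -563/104*(-96) = 6756/13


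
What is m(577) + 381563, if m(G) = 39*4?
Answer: 381719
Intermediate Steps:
m(G) = 156
m(577) + 381563 = 156 + 381563 = 381719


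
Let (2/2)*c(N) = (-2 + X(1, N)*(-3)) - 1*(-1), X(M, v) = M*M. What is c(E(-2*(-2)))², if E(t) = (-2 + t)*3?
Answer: 16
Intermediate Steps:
X(M, v) = M²
E(t) = -6 + 3*t
c(N) = -4 (c(N) = (-2 + 1²*(-3)) - 1*(-1) = (-2 + 1*(-3)) + 1 = (-2 - 3) + 1 = -5 + 1 = -4)
c(E(-2*(-2)))² = (-4)² = 16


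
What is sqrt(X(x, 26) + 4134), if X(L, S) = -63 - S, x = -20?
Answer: sqrt(4045) ≈ 63.600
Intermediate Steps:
sqrt(X(x, 26) + 4134) = sqrt((-63 - 1*26) + 4134) = sqrt((-63 - 26) + 4134) = sqrt(-89 + 4134) = sqrt(4045)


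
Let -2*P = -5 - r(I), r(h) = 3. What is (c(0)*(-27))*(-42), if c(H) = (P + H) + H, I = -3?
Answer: 4536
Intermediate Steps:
P = 4 (P = -(-5 - 1*3)/2 = -(-5 - 3)/2 = -½*(-8) = 4)
c(H) = 4 + 2*H (c(H) = (4 + H) + H = 4 + 2*H)
(c(0)*(-27))*(-42) = ((4 + 2*0)*(-27))*(-42) = ((4 + 0)*(-27))*(-42) = (4*(-27))*(-42) = -108*(-42) = 4536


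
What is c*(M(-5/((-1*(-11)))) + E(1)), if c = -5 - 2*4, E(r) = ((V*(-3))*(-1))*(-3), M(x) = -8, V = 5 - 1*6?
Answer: -13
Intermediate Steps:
V = -1 (V = 5 - 6 = -1)
E(r) = 9 (E(r) = (-1*(-3)*(-1))*(-3) = (3*(-1))*(-3) = -3*(-3) = 9)
c = -13 (c = -5 - 8 = -13)
c*(M(-5/((-1*(-11)))) + E(1)) = -13*(-8 + 9) = -13*1 = -13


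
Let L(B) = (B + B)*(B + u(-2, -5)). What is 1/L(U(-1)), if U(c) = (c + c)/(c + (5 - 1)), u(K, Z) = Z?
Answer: 9/68 ≈ 0.13235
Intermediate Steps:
U(c) = 2*c/(4 + c) (U(c) = (2*c)/(c + 4) = (2*c)/(4 + c) = 2*c/(4 + c))
L(B) = 2*B*(-5 + B) (L(B) = (B + B)*(B - 5) = (2*B)*(-5 + B) = 2*B*(-5 + B))
1/L(U(-1)) = 1/(2*(2*(-1)/(4 - 1))*(-5 + 2*(-1)/(4 - 1))) = 1/(2*(2*(-1)/3)*(-5 + 2*(-1)/3)) = 1/(2*(2*(-1)*(1/3))*(-5 + 2*(-1)*(1/3))) = 1/(2*(-2/3)*(-5 - 2/3)) = 1/(2*(-2/3)*(-17/3)) = 1/(68/9) = 9/68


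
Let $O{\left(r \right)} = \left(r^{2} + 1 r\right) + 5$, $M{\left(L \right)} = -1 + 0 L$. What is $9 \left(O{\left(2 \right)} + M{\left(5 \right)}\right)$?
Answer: $90$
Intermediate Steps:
$M{\left(L \right)} = -1$ ($M{\left(L \right)} = -1 + 0 = -1$)
$O{\left(r \right)} = 5 + r + r^{2}$ ($O{\left(r \right)} = \left(r^{2} + r\right) + 5 = \left(r + r^{2}\right) + 5 = 5 + r + r^{2}$)
$9 \left(O{\left(2 \right)} + M{\left(5 \right)}\right) = 9 \left(\left(5 + 2 + 2^{2}\right) - 1\right) = 9 \left(\left(5 + 2 + 4\right) - 1\right) = 9 \left(11 - 1\right) = 9 \cdot 10 = 90$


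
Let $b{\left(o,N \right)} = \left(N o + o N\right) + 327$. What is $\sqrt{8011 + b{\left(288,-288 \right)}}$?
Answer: $5 i \sqrt{6302} \approx 396.93 i$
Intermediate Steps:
$b{\left(o,N \right)} = 327 + 2 N o$ ($b{\left(o,N \right)} = \left(N o + N o\right) + 327 = 2 N o + 327 = 327 + 2 N o$)
$\sqrt{8011 + b{\left(288,-288 \right)}} = \sqrt{8011 + \left(327 + 2 \left(-288\right) 288\right)} = \sqrt{8011 + \left(327 - 165888\right)} = \sqrt{8011 - 165561} = \sqrt{-157550} = 5 i \sqrt{6302}$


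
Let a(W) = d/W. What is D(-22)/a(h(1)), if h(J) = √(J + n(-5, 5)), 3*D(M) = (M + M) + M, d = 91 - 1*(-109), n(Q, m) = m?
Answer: -11*√6/100 ≈ -0.26944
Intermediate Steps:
d = 200 (d = 91 + 109 = 200)
D(M) = M (D(M) = ((M + M) + M)/3 = (2*M + M)/3 = (3*M)/3 = M)
h(J) = √(5 + J) (h(J) = √(J + 5) = √(5 + J))
a(W) = 200/W
D(-22)/a(h(1)) = -22*√(5 + 1)/200 = -22*√6/200 = -11*√6/100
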